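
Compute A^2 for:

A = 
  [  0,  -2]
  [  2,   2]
A² = A·A:
A²[1,1] = (0)(0) + (-2)(2) = -4
A²[1,2] = (0)(-2) + (-2)(2) = -4
A²[2,1] = (2)(0) + (2)(2) = 4
A²[2,2] = (2)(-2) + (2)(2) = 0
A² = 
  [ -4,  -4]
  [  4,   0]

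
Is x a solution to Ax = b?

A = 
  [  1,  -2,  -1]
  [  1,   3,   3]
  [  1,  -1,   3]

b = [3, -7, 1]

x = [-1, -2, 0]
Yes

Ax = [3, -7, 1] = b ✓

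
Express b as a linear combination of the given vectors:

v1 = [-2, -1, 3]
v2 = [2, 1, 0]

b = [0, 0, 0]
c1 = 0, c2 = 0

b = 0·v1 + 0·v2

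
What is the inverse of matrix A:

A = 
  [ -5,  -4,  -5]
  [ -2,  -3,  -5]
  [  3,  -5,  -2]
det(A) = (-5)·((-3)(-2) - (-5)(-5)) - (-4)·((-2)(-2) - (-5)(3)) + (-5)·((-2)(-5) - (-3)(3))
  = (-5)(-19) - (-4)(19) + (-5)(19)
  = 76
det(A) = 76 ≠ 0, so A is invertible.

Cofactors Cᵢⱼ = (-1)ⁱ⁺ʲ·Mᵢⱼ:
C = 
  [-19, -19,  19]
  [ 17,  25, -37]
  [  5, -15,   7]

adj(A) = Cᵀ:
adj(A) = 
  [-19,  17,   5]
  [-19,  25, -15]
  [ 19, -37,   7]

A⁻¹ = (1/76) · adj(A):
A⁻¹ = 
  [  -1/4,  17/76,   5/76]
  [  -1/4,  25/76, -15/76]
  [   1/4, -37/76,   7/76]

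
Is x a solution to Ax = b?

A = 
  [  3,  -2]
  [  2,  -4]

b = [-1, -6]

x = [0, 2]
No

Ax = [-4, -8] ≠ b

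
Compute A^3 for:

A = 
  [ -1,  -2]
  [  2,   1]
A² = A·A:
A²[1,1] = (-1)(-1) + (-2)(2) = -3
A²[1,2] = (-1)(-2) + (-2)(1) = 0
A²[2,1] = (2)(-1) + (1)(2) = 0
A²[2,2] = (2)(-2) + (1)(1) = -3
A² = 
  [ -3,   0]
  [  0,  -3]

A^3 = A^2·A:
A^3[1,1] = (-3)(-1) + (0)(2) = 3
A^3[1,2] = (-3)(-2) + (0)(1) = 6
A^3[2,1] = (0)(-1) + (-3)(2) = -6
A^3[2,2] = (0)(-2) + (-3)(1) = -3
A^3 = 
  [  3,   6]
  [ -6,  -3]

Therefore
A^3 = 
  [  3,   6]
  [ -6,  -3]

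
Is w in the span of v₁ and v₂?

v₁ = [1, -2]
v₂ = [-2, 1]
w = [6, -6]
Yes

Form the augmented matrix and row-reduce:
[v₁|v₂|w] = 
  [  1,  -2,   6]
  [ -2,   1,  -6]
R2 → R2 + (2)·R1
REF = 
  [  1,  -2,   6]
  [  0,  -3,   6]

No row of the form [0 0 | nonzero], so the system is consistent. Back-substitution gives c₁ = 2, c₂ = -2: w = (2)·v₁ + (-2)·v₂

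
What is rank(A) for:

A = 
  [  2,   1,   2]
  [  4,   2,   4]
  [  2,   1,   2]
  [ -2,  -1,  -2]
Row reduce:
R2 → R2 - (2)·R1
R3 → R3 - (1)·R1
R4 → R4 + (1)·R1
REF = 
  [  2,   1,   2]
  [  0,   0,   0]
  [  0,   0,   0]
  [  0,   0,   0]
Pivot columns: 1 → 1 pivot.

rank(A) = 1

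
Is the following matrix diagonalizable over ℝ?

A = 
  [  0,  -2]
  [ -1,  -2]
Yes

tr(A) = -2, det(A) = -2
Characteristic polynomial: λ² - tr(A)λ + det(A) = λ² + 2λ - 2
λ² + 2λ - 2 = 0  ⇒  λ = (-2 ± √((2)² - 4·(-2)))/2 = (-2 ± √(12))/2
  = -1 + √3,  -1 - √3
Eigenvalues: -1 + √3, -1 - √3  (≈ 0.7321, -2.732)
The two irrational eigenvalues are distinct (simple), so each has alg. mult. = geom. mult. = 1.
Sum of geometric multiplicities equals n, so A has n independent eigenvectors.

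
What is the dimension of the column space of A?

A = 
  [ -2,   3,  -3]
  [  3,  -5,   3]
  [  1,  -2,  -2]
Row reduce:
R2 → R2 + (3/2)·R1
R3 → R3 + (1/2)·R1
R3 → R3 - (1)·R2
REF = 
  [  -2,    3,   -3]
  [   0, -1/2, -3/2]
  [   0,    0,   -2]
Pivot columns: 1, 2, 3 → 3 pivots.
dim(Col(A)) = number of pivot columns = 3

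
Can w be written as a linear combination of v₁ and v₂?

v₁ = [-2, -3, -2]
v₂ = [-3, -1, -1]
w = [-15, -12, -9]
Yes

Form the augmented matrix and row-reduce:
[v₁|v₂|w] = 
  [ -2,  -3, -15]
  [ -3,  -1, -12]
  [ -2,  -1,  -9]
R2 → R2 - (3/2)·R1
R3 → R3 - (1)·R1
R3 → R3 - (4/7)·R2
REF = 
  [  -2,   -3,  -15]
  [   0,  7/2, 21/2]
  [   0,    0,    0]

No row of the form [0 0 | nonzero], so the system is consistent. Back-substitution gives c₁ = 3, c₂ = 3: w = (3)·v₁ + (3)·v₂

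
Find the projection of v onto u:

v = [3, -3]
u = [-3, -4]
v·u = (3)(-3) + (-3)(-4) = 3
u·u = (-3)² + (-4)² = 25
proj_u(v) = (v·u / u·u) × u = (3/25) × u

proj_u(v) = [-9/25, -12/25]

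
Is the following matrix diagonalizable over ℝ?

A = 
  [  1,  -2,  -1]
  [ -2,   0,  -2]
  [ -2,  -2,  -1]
Yes

Characteristic polynomial: det(λI - A) = λ³ - 11λ + 12
By the rational root theorem any rational root is an integer dividing 12; none of those is a root, so p(λ) has no rational roots and hence (being an irreducible cubic) no repeated roots.
Discriminant of the cubic: Δ = 1436
Δ > 0 ⇒ three distinct real eigenvalues: λ ≈ -3.766, 1.283, 2.484
Three distinct real eigenvalues, so A has 3 independent eigenvectors.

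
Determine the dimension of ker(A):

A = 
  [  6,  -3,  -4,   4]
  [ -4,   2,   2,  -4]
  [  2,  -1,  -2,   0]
nullity(A) = 2

Row reduce:
R2 → R2 + (2/3)·R1
R3 → R3 - (1/3)·R1
R3 → R3 - (1)·R2
REF = 
  [   6,   -3,   -4,    4]
  [   0,    0, -2/3, -4/3]
  [   0,    0,    0,    0]
Pivot columns: 1, 3 → 2 pivots.
rank(A) = 2, so nullity(A) = 4 - 2 = 2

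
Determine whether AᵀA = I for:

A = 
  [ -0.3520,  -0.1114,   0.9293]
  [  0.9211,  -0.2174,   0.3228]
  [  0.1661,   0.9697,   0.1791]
Yes

AᵀA = 
  [  0.9999,   0,   0]
  [  0,   1,   0]
  [  0,   0,   0.9999]
≈ I (equal to I up to the 4-dp rounding of the entries)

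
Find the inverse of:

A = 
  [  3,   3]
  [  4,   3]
det(A) = (3)(3) - (3)(4) = -3
For a 2×2 matrix, A⁻¹ = (1/det(A)) · [[d, -b], [-c, a]]
    = (-1/3) · [[3, -3], [-4, 3]]

A⁻¹ = 
  [ -1,   1]
  [4/3,  -1]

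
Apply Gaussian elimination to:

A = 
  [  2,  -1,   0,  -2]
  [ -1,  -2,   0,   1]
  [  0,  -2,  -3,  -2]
Row operations:
R2 → R2 + (1/2)·R1
R3 → R3 - (4/5)·R2

Resulting echelon form:
REF = 
  [   2,   -1,    0,   -2]
  [   0, -5/2,    0,    0]
  [   0,    0,   -3,   -2]

Rank = 3 (number of non-zero pivot rows).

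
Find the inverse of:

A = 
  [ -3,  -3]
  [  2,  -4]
det(A) = (-3)(-4) - (-3)(2) = 18
For a 2×2 matrix, A⁻¹ = (1/det(A)) · [[d, -b], [-c, a]]
    = (1/18) · [[-4, 3], [-2, -3]]

A⁻¹ = 
  [-2/9,  1/6]
  [-1/9, -1/6]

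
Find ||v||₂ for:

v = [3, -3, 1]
4.359

||v||₂ = √((3)² + (-3)² + (1)²) = √19 = 4.359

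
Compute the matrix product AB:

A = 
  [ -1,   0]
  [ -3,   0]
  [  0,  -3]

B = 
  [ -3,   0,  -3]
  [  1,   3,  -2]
AB = 
  [  3,   0,   3]
  [  9,   0,   9]
  [ -3,  -9,   6]

A is 3×2 and B is 2×3, so AB is 3×3. Each entry is (row of A)·(column of B):
AB[1,1] = (-1)(-3) + (0)(1) = 3
AB[1,2] = (-1)(0) + (0)(3) = 0
AB[1,3] = (-1)(-3) + (0)(-2) = 3
AB[2,1] = (-3)(-3) + (0)(1) = 9
AB[2,2] = (-3)(0) + (0)(3) = 0
AB[2,3] = (-3)(-3) + (0)(-2) = 9
AB[3,1] = (0)(-3) + (-3)(1) = -3
AB[3,2] = (0)(0) + (-3)(3) = -9
AB[3,3] = (0)(-3) + (-3)(-2) = 6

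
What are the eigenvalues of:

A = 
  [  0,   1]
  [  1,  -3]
λ = (-3 + √13)/2, (-3 - √13)/2  (≈ 0.3028, -3.303)

tr(A) = -3, det(A) = -1
Characteristic polynomial: λ² - tr(A)λ + det(A) = λ² + 3λ - 1
λ² + 3λ - 1 = 0  ⇒  λ = (-3 ± √((3)² - 4·(-1)))/2 = (-3 ± √(13))/2
  = (-3 + √13)/2,  (-3 - √13)/2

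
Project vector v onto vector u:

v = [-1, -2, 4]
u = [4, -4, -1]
v·u = (-1)(4) + (-2)(-4) + (4)(-1) = 0
u·u = (4)² + (-4)² + (-1)² = 33
proj_u(v) = (v·u / u·u) × u = (0/33) × u = (0) × u

proj_u(v) = [0, 0, 0]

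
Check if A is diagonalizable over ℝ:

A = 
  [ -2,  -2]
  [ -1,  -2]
Yes

tr(A) = -4, det(A) = 2
Characteristic polynomial: λ² - tr(A)λ + det(A) = λ² + 4λ + 2
λ² + 4λ + 2 = 0  ⇒  λ = (-4 ± √((4)² - 4·(2)))/2 = (-4 ± √(8))/2
  = -2 + √2,  -2 - √2
Eigenvalues: -2 + √2, -2 - √2  (≈ -0.5858, -3.414)
The two irrational eigenvalues are distinct (simple), so each has alg. mult. = geom. mult. = 1.
Sum of geometric multiplicities equals n, so A has n independent eigenvectors.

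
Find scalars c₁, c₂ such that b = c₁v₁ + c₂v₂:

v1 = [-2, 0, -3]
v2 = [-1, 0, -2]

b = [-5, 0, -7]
c1 = 3, c2 = -1

b = 3·v1 + -1·v2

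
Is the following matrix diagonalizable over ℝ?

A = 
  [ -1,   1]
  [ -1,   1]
No

tr(A) = 0, det(A) = 0
Characteristic polynomial: λ² - tr(A)λ + det(A) = λ²
λ² = λ²
Eigenvalues: 0, 0
λ=0: alg. mult. = 2, geom. mult. = 2 - rank(A - (0)I) = 2 - 1 = 1
Sum of geometric multiplicities = 1 < n = 2, so there aren't enough independent eigenvectors.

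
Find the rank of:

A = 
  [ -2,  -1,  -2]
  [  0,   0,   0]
rank(A) = 1

Row reduce:
(no row operations needed)
REF = 
  [ -2,  -1,  -2]
  [  0,   0,   0]
Pivot columns: 1 → 1 pivot.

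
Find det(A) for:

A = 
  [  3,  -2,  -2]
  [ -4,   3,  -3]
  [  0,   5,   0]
85

Cofactor expansion along row 1:
det(A) = (3)·((3)(0) - (-3)(5)) - (-2)·((-4)(0) - (-3)(0)) + (-2)·((-4)(5) - (3)(0))
  = (3)(15) - (-2)(0) + (-2)(-20)
  = 85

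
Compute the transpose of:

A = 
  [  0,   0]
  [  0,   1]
Aᵀ = 
  [  0,   0]
  [  0,   1]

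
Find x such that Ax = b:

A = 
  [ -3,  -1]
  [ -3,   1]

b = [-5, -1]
Row reduce the augmented matrix [A|b]:
R2 → R2 - (1)·R1
REF = 
  [ -3,  -1,  -5]
  [  0,   2,   4]

Back-substitution:
x₂ = 4 / 2 = 2
x₁ = (-5 - (-1)(2)) / (-3) = 1

x = [1, 2]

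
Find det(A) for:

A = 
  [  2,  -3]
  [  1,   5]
13

For a 2×2 matrix, det = ad - bc = (2)(5) - (-3)(1) = 13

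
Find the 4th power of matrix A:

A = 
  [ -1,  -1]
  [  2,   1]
A² = A·A:
A²[1,1] = (-1)(-1) + (-1)(2) = -1
A²[1,2] = (-1)(-1) + (-1)(1) = 0
A²[2,1] = (2)(-1) + (1)(2) = 0
A²[2,2] = (2)(-1) + (1)(1) = -1
A² = 
  [ -1,   0]
  [  0,  -1]

A^3 = A^2·A:
A^3[1,1] = (-1)(-1) + (0)(2) = 1
A^3[1,2] = (-1)(-1) + (0)(1) = 1
A^3[2,1] = (0)(-1) + (-1)(2) = -2
A^3[2,2] = (0)(-1) + (-1)(1) = -1
A^3 = 
  [  1,   1]
  [ -2,  -1]

A^4 = A^3·A:
A^4[1,1] = (1)(-1) + (1)(2) = 1
A^4[1,2] = (1)(-1) + (1)(1) = 0
A^4[2,1] = (-2)(-1) + (-1)(2) = 0
A^4[2,2] = (-2)(-1) + (-1)(1) = 1
A^4 = 
  [  1,   0]
  [  0,   1]

Therefore
A^4 = 
  [  1,   0]
  [  0,   1]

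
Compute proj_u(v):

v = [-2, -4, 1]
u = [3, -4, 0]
v·u = (-2)(3) + (-4)(-4) + (1)(0) = 10
u·u = (3)² + (-4)² + (0)² = 25
proj_u(v) = (v·u / u·u) × u = (10/25) × u = (2/5) × u

proj_u(v) = [6/5, -8/5, 0]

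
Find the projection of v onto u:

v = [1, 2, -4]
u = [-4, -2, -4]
proj_u(v) = [-8/9, -4/9, -8/9]

v·u = (1)(-4) + (2)(-2) + (-4)(-4) = 8
u·u = (-4)² + (-2)² + (-4)² = 36
proj_u(v) = (v·u / u·u) × u = (8/36) × u = (2/9) × u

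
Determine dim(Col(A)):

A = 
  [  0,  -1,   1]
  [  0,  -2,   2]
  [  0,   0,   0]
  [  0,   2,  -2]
dim(Col(A)) = 1

Row reduce:
R2 → R2 - (2)·R1
R4 → R4 + (2)·R1
REF = 
  [  0,  -1,   1]
  [  0,   0,   0]
  [  0,   0,   0]
  [  0,   0,   0]
Pivot columns: 2 → 1 pivot.
dim(Col(A)) = number of pivot columns = 1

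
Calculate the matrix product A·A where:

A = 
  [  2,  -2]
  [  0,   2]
A² = A·A:
A²[1,1] = (2)(2) + (-2)(0) = 4
A²[1,2] = (2)(-2) + (-2)(2) = -8
A²[2,1] = (0)(2) + (2)(0) = 0
A²[2,2] = (0)(-2) + (2)(2) = 4
A² = 
  [  4,  -8]
  [  0,   4]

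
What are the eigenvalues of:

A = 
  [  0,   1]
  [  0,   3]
λ = 3, 0

tr(A) = 3, det(A) = 0
Characteristic polynomial: λ² - tr(A)λ + det(A) = λ² - 3λ
λ² - 3λ = λ(λ - 3)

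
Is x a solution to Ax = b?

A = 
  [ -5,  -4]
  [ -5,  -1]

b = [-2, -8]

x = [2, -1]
No

Ax = [-6, -9] ≠ b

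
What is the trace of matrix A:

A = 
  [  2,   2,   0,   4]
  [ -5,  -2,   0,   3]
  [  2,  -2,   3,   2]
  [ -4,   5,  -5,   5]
8

tr(A) = 2 + -2 + 3 + 5 = 8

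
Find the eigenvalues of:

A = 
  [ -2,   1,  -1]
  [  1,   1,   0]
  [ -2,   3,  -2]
Characteristic polynomial: det(λI - A) = λ³ + 3λ² - 3λ - 1
Testing integer divisors of the constant term: p(1) = 0, so (λ - 1) is a factor:
p(λ) = (λ - 1)(λ² + 4λ + 1)
λ² + 4λ + 1 = 0  ⇒  λ = (-4 ± √((4)² - 4·(1)))/2 = (-4 ± √(12))/2
  = -2 + √3,  -2 - √3

λ = 1, -2 + √3, -2 - √3  (≈ 1, -0.2679, -3.732)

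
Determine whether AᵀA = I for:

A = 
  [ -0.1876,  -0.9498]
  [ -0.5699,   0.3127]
No

AᵀA = 
  [  0.3600,   0]
  [  0,   0.9999]
≠ I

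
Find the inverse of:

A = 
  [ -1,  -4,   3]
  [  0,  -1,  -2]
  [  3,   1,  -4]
det(A) = (-1)·((-1)(-4) - (-2)(1)) - (-4)·((0)(-4) - (-2)(3)) + (3)·((0)(1) - (-1)(3))
  = (-1)(6) - (-4)(6) + (3)(3)
  = 27
det(A) = 27 ≠ 0, so A is invertible.

Cofactors Cᵢⱼ = (-1)ⁱ⁺ʲ·Mᵢⱼ:
C = 
  [  6,  -6,   3]
  [-13,  -5, -11]
  [ 11,  -2,   1]

adj(A) = Cᵀ:
adj(A) = 
  [  6, -13,  11]
  [ -6,  -5,  -2]
  [  3, -11,   1]

A⁻¹ = (1/27) · adj(A):
A⁻¹ = 
  [   2/9, -13/27,  11/27]
  [  -2/9,  -5/27,  -2/27]
  [   1/9, -11/27,   1/27]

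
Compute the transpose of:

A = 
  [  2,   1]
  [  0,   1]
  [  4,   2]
Aᵀ = 
  [  2,   0,   4]
  [  1,   1,   2]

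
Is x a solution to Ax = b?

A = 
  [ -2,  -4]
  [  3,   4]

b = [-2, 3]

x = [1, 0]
Yes

Ax = [-2, 3] = b ✓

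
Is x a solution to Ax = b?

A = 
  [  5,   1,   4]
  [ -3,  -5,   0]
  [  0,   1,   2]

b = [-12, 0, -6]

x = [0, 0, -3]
Yes

Ax = [-12, 0, -6] = b ✓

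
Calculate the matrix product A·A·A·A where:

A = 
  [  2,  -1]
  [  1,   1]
A^4 = 
  [  0,  -9]
  [  9,  -9]

A² = A·A:
A²[1,1] = (2)(2) + (-1)(1) = 3
A²[1,2] = (2)(-1) + (-1)(1) = -3
A²[2,1] = (1)(2) + (1)(1) = 3
A²[2,2] = (1)(-1) + (1)(1) = 0
A² = 
  [  3,  -3]
  [  3,   0]

A^3 = A^2·A:
A^3[1,1] = (3)(2) + (-3)(1) = 3
A^3[1,2] = (3)(-1) + (-3)(1) = -6
A^3[2,1] = (3)(2) + (0)(1) = 6
A^3[2,2] = (3)(-1) + (0)(1) = -3
A^3 = 
  [  3,  -6]
  [  6,  -3]

A^4 = A^3·A:
A^4[1,1] = (3)(2) + (-6)(1) = 0
A^4[1,2] = (3)(-1) + (-6)(1) = -9
A^4[2,1] = (6)(2) + (-3)(1) = 9
A^4[2,2] = (6)(-1) + (-3)(1) = -9
A^4 = 
  [  0,  -9]
  [  9,  -9]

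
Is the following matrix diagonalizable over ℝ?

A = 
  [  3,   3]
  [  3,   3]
Yes

tr(A) = 6, det(A) = 0
Characteristic polynomial: λ² - tr(A)λ + det(A) = λ² - 6λ
λ² - 6λ = λ(λ - 6)
Eigenvalues: 6, 0
λ=0: alg. mult. = 1, geom. mult. = 2 - rank(A - (0)I) = 2 - 1 = 1
λ=6: alg. mult. = 1, geom. mult. = 2 - rank(A - (6)I) = 2 - 1 = 1
Sum of geometric multiplicities equals n, so A has n independent eigenvectors.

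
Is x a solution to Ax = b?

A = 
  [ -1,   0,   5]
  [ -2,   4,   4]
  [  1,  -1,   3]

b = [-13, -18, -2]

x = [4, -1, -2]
No

Ax = [-14, -20, -1] ≠ b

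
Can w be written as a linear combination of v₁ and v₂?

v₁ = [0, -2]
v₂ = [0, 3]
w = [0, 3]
Yes

Form the augmented matrix and row-reduce:
[v₁|v₂|w] = 
  [  0,   0,   0]
  [ -2,   3,   3]
Swap R1 ↔ R2
REF = 
  [ -2,   3,   3]
  [  0,   0,   0]

No row of the form [0 0 | nonzero], so the system is consistent. Back-substitution gives c₁ = -3/2, c₂ = 0: w = (-3/2)·v₁ + (0)·v₂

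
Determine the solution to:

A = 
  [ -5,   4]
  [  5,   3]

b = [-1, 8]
Row reduce the augmented matrix [A|b]:
R2 → R2 + (1)·R1
REF = 
  [ -5,   4,  -1]
  [  0,   7,   7]

Back-substitution:
x₂ = 7 / 7 = 1
x₁ = (-1 - (4)(1)) / (-5) = 1

x = [1, 1]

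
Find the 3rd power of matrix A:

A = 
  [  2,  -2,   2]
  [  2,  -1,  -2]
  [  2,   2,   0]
A^3 = 
  [ 28,   6,   4]
  [ -6,  23,  10]
  [  4, -10,  28]

A² = A·A:
A²[1,1] = (2)(2) + (-2)(2) + (2)(2) = 4
A²[1,2] = (2)(-2) + (-2)(-1) + (2)(2) = 2
A²[1,3] = (2)(2) + (-2)(-2) + (2)(0) = 8
A²[2,1] = (2)(2) + (-1)(2) + (-2)(2) = -2
A²[2,2] = (2)(-2) + (-1)(-1) + (-2)(2) = -7
A²[2,3] = (2)(2) + (-1)(-2) + (-2)(0) = 6
A²[3,1] = (2)(2) + (2)(2) + (0)(2) = 8
A²[3,2] = (2)(-2) + (2)(-1) + (0)(2) = -6
A²[3,3] = (2)(2) + (2)(-2) + (0)(0) = 0
A² = 
  [  4,   2,   8]
  [ -2,  -7,   6]
  [  8,  -6,   0]

A^3 = A^2·A:
A^3[1,1] = (4)(2) + (2)(2) + (8)(2) = 28
A^3[1,2] = (4)(-2) + (2)(-1) + (8)(2) = 6
A^3[1,3] = (4)(2) + (2)(-2) + (8)(0) = 4
A^3[2,1] = (-2)(2) + (-7)(2) + (6)(2) = -6
A^3[2,2] = (-2)(-2) + (-7)(-1) + (6)(2) = 23
A^3[2,3] = (-2)(2) + (-7)(-2) + (6)(0) = 10
A^3[3,1] = (8)(2) + (-6)(2) + (0)(2) = 4
A^3[3,2] = (8)(-2) + (-6)(-1) + (0)(2) = -10
A^3[3,3] = (8)(2) + (-6)(-2) + (0)(0) = 28
A^3 = 
  [ 28,   6,   4]
  [ -6,  23,  10]
  [  4, -10,  28]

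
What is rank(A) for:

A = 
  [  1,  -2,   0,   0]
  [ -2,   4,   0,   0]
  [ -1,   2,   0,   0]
rank(A) = 1

Row reduce:
R2 → R2 + (2)·R1
R3 → R3 + (1)·R1
REF = 
  [  1,  -2,   0,   0]
  [  0,   0,   0,   0]
  [  0,   0,   0,   0]
Pivot columns: 1 → 1 pivot.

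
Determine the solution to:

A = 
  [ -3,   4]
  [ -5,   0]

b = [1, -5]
x = [1, 1]

Row reduce the augmented matrix [A|b]:
R2 → R2 - (5/3)·R1
REF = 
  [   -3,     4,     1]
  [    0, -20/3, -20/3]

Back-substitution:
x₂ = (-20/3) / (-20/3) = 1
x₁ = (1 - (4)(1)) / (-3) = 1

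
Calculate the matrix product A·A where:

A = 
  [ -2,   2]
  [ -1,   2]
A² = A·A:
A²[1,1] = (-2)(-2) + (2)(-1) = 2
A²[1,2] = (-2)(2) + (2)(2) = 0
A²[2,1] = (-1)(-2) + (2)(-1) = 0
A²[2,2] = (-1)(2) + (2)(2) = 2
A² = 
  [  2,   0]
  [  0,   2]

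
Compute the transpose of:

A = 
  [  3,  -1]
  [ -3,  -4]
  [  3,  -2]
Aᵀ = 
  [  3,  -3,   3]
  [ -1,  -4,  -2]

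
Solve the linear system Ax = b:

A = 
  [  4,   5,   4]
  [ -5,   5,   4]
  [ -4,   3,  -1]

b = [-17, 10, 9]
Row reduce the augmented matrix [A|b]:
R2 → R2 + (5/4)·R1
R3 → R3 + (1)·R1
R3 → R3 - (32/45)·R2
REF = 
  [    4,     5,     4,   -17]
  [    0,  45/4,     9, -45/4]
  [    0,     0, -17/5,     0]

Back-substitution:
x₃ = 0 / (-17/5) = 0
x₂ = (-45/4 - (9)(0)) / (45/4) = -1
x₁ = (-17 - (5)(-1) - (4)(0)) / 4 = -3

x = [-3, -1, 0]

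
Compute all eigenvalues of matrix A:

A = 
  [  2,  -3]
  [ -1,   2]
λ = 2 + √3, 2 - √3  (≈ 3.732, 0.2679)

tr(A) = 4, det(A) = 1
Characteristic polynomial: λ² - tr(A)λ + det(A) = λ² - 4λ + 1
λ² - 4λ + 1 = 0  ⇒  λ = (4 ± √((-4)² - 4·(1)))/2 = (4 ± √(12))/2
  = 2 + √3,  2 - √3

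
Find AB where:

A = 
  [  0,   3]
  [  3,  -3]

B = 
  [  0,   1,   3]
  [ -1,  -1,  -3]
AB = 
  [ -3,  -3,  -9]
  [  3,   6,  18]

A is 2×2 and B is 2×3, so AB is 2×3. Each entry is (row of A)·(column of B):
AB[1,1] = (0)(0) + (3)(-1) = -3
AB[1,2] = (0)(1) + (3)(-1) = -3
AB[1,3] = (0)(3) + (3)(-3) = -9
AB[2,1] = (3)(0) + (-3)(-1) = 3
AB[2,2] = (3)(1) + (-3)(-1) = 6
AB[2,3] = (3)(3) + (-3)(-3) = 18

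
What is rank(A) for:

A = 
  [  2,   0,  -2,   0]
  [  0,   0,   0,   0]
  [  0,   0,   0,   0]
Row reduce:
(no row operations needed)
REF = 
  [  2,   0,  -2,   0]
  [  0,   0,   0,   0]
  [  0,   0,   0,   0]
Pivot columns: 1 → 1 pivot.

rank(A) = 1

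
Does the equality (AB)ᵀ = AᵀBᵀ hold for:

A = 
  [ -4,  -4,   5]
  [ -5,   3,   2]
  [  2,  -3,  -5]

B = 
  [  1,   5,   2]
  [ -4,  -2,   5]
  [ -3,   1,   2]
No

(AB)ᵀ = 
  [ -3, -23,  29]
  [ -7, -29,  11]
  [-18,   9, -21]

AᵀBᵀ = 
  [-25,  36,  11]
  [  5,  -5,   9]
  [  5, -49, -23]

The two matrices differ, so (AB)ᵀ ≠ AᵀBᵀ in general. The correct identity is (AB)ᵀ = BᵀAᵀ.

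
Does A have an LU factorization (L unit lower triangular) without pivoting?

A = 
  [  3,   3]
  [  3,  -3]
Yes.
A[1,1] = 3 ≠ 0, so Gaussian elimination proceeds without a row swap: multiplier ℓ₂₁ = (3)/(3) = 1, and U[2,2] = -3 - (1)(3) = -6.
L = 
  [  1,   0]
  [  1,   1]
U = 
  [  3,   3]
  [  0,  -6]
Check row 2 of LU: [(1)(3), (1)(3) + (-6)] = [3, -3] = row 2 of A ✓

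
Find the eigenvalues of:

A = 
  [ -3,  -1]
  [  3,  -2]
λ = (-5 + i√11)/2, (-5 - i√11)/2  (≈ -2.5 + 1.658i, -2.5 - 1.658i)

tr(A) = -5, det(A) = 9
Characteristic polynomial: λ² - tr(A)λ + det(A) = λ² + 5λ + 9
λ² + 5λ + 9 = 0  ⇒  λ = (-5 ± √((5)² - 4·(9)))/2 = (-5 ± √(-11))/2
  = (-5 + i√11)/2,  (-5 - i√11)/2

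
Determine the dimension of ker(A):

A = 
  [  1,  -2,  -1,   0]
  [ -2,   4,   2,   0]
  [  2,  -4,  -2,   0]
nullity(A) = 3

Row reduce:
R2 → R2 + (2)·R1
R3 → R3 - (2)·R1
REF = 
  [  1,  -2,  -1,   0]
  [  0,   0,   0,   0]
  [  0,   0,   0,   0]
Pivot columns: 1 → 1 pivot.
rank(A) = 1, so nullity(A) = 4 - 1 = 3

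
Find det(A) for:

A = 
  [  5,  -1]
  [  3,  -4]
For a 2×2 matrix, det = ad - bc = (5)(-4) - (-1)(3) = -17

det(A) = -17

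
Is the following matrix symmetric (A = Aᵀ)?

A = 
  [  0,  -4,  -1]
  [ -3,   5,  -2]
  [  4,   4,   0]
No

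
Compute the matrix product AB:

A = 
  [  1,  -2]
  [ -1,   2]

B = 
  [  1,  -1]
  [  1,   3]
AB = 
  [ -1,  -7]
  [  1,   7]

A is 2×2 and B is 2×2, so AB is 2×2. Each entry is (row of A)·(column of B):
AB[1,1] = (1)(1) + (-2)(1) = -1
AB[1,2] = (1)(-1) + (-2)(3) = -7
AB[2,1] = (-1)(1) + (2)(1) = 1
AB[2,2] = (-1)(-1) + (2)(3) = 7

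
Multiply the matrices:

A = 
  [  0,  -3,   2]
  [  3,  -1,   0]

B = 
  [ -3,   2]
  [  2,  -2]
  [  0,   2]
A is 2×3 and B is 3×2, so AB is 2×2. Each entry is (row of A)·(column of B):
AB[1,1] = (0)(-3) + (-3)(2) + (2)(0) = -6
AB[1,2] = (0)(2) + (-3)(-2) + (2)(2) = 10
AB[2,1] = (3)(-3) + (-1)(2) + (0)(0) = -11
AB[2,2] = (3)(2) + (-1)(-2) + (0)(2) = 8

AB = 
  [ -6,  10]
  [-11,   8]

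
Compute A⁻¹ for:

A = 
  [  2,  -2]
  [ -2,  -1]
det(A) = (2)(-1) - (-2)(-2) = -6
For a 2×2 matrix, A⁻¹ = (1/det(A)) · [[d, -b], [-c, a]]
    = (-1/6) · [[-1, 2], [2, 2]]

A⁻¹ = 
  [ 1/6, -1/3]
  [-1/3, -1/3]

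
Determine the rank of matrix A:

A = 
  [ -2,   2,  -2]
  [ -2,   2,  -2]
rank(A) = 1

Row reduce:
R2 → R2 - (1)·R1
REF = 
  [ -2,   2,  -2]
  [  0,   0,   0]
Pivot columns: 1 → 1 pivot.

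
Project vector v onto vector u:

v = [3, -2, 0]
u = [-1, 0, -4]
proj_u(v) = [3/17, 0, 12/17]

v·u = (3)(-1) + (-2)(0) + (0)(-4) = -3
u·u = (-1)² + (0)² + (-4)² = 17
proj_u(v) = (v·u / u·u) × u = (-3/17) × u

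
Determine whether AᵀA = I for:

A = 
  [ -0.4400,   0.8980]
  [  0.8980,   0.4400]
Yes

AᵀA = 
  [  1,   0]
  [  0,   1]
≈ I (equal to I up to the 4-dp rounding of the entries)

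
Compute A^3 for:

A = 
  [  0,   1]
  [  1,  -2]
A² = A·A:
A²[1,1] = (0)(0) + (1)(1) = 1
A²[1,2] = (0)(1) + (1)(-2) = -2
A²[2,1] = (1)(0) + (-2)(1) = -2
A²[2,2] = (1)(1) + (-2)(-2) = 5
A² = 
  [  1,  -2]
  [ -2,   5]

A^3 = A^2·A:
A^3[1,1] = (1)(0) + (-2)(1) = -2
A^3[1,2] = (1)(1) + (-2)(-2) = 5
A^3[2,1] = (-2)(0) + (5)(1) = 5
A^3[2,2] = (-2)(1) + (5)(-2) = -12
A^3 = 
  [ -2,   5]
  [  5, -12]

Therefore
A^3 = 
  [ -2,   5]
  [  5, -12]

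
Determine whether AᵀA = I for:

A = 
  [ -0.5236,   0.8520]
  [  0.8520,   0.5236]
Yes

AᵀA = 
  [  1.0001,   0]
  [  0,   1.0001]
≈ I (equal to I up to the 4-dp rounding of the entries)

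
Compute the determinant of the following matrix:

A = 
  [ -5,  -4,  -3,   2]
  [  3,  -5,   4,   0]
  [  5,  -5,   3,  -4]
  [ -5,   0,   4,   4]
786

Cofactor expansion along row 1: det(A) = a₁₁M₁₁ - a₁₂M₁₂ + a₁₃M₁₃ - a₁₄M₁₄

M₁₁ = det[[-5, 4, 0]; [-5, 3, -4]; [0, 4, 4]]
  = (-5)·((3)(4) - (-4)(4)) - (4)·((-5)(4) - (-4)(0)) + (0)·((-5)(4) - (3)(0))
  = (-5)(28) - (4)(-20) + (0)(-20)
  = -60
M₁₂ = det[[3, 4, 0]; [5, 3, -4]; [-5, 4, 4]]
  = (3)·((3)(4) - (-4)(4)) - (4)·((5)(4) - (-4)(-5)) + (0)·((5)(4) - (3)(-5))
  = (3)(28) - (4)(0) + (0)(35)
  = 84
M₁₃ = det[[3, -5, 0]; [5, -5, -4]; [-5, 0, 4]]
  = (3)·((-5)(4) - (-4)(0)) - (-5)·((5)(4) - (-4)(-5)) + (0)·((5)(0) - (-5)(-5))
  = (3)(-20) - (-5)(0) + (0)(-25)
  = -60
M₁₄ = det[[3, -5, 4]; [5, -5, 3]; [-5, 0, 4]]
  = (3)·((-5)(4) - (3)(0)) - (-5)·((5)(4) - (3)(-5)) + (4)·((5)(0) - (-5)(-5))
  = (3)(-20) - (-5)(35) + (4)(-25)
  = 15

det(A) = (-5)(-60) - (-4)(84) + (-3)(-60) - (2)(15) = 786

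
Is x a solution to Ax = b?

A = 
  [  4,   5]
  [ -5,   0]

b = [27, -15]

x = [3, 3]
Yes

Ax = [27, -15] = b ✓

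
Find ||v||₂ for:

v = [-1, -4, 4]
5.745

||v||₂ = √((-1)² + (-4)² + (4)²) = √33 = 5.745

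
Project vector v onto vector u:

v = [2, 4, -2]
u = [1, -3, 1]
v·u = (2)(1) + (4)(-3) + (-2)(1) = -12
u·u = (1)² + (-3)² + (1)² = 11
proj_u(v) = (v·u / u·u) × u = (-12/11) × u

proj_u(v) = [-12/11, 36/11, -12/11]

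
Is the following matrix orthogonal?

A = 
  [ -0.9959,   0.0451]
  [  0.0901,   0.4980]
No

AᵀA = 
  [  0.9999,   0]
  [  0,   0.2500]
≠ I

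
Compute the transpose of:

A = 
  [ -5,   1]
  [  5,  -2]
Aᵀ = 
  [ -5,   5]
  [  1,  -2]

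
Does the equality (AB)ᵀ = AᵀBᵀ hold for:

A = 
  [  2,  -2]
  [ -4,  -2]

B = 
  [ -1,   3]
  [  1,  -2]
No

(AB)ᵀ = 
  [ -4,   2]
  [ 10,  -8]

AᵀBᵀ = 
  [-14,  10]
  [ -4,   2]

The two matrices differ, so (AB)ᵀ ≠ AᵀBᵀ in general. The correct identity is (AB)ᵀ = BᵀAᵀ.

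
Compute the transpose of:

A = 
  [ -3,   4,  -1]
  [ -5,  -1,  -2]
Aᵀ = 
  [ -3,  -5]
  [  4,  -1]
  [ -1,  -2]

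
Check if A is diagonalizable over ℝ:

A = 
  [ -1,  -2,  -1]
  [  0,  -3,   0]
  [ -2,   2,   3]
Yes

Characteristic polynomial: det(λI - A) = λ³ + λ² - 11λ - 15
Testing integer divisors of the constant term: p(-3) = 0, so (λ + 3) is a factor:
p(λ) = (λ + 3)(λ² - 2λ - 5)
λ² - 2λ - 5 = 0  ⇒  λ = (2 ± √((-2)² - 4·(-5)))/2 = (2 ± √(24))/2
  = 1 + √6,  1 - √6
Eigenvalues: -3, 1 + √6, 1 - √6  (≈ -3, 3.449, -1.449)
The two irrational eigenvalues are distinct (simple), so each has alg. mult. = geom. mult. = 1.
λ=-3: alg. mult. = 1, geom. mult. = 3 - rank(A - (-3)I) = 3 - 2 = 1
Sum of geometric multiplicities equals n, so A has n independent eigenvectors.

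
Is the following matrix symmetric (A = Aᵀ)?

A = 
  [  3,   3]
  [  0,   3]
No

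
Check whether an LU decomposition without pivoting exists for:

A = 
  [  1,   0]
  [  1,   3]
Yes.
A[1,1] = 1 ≠ 0, so Gaussian elimination proceeds without a row swap: multiplier ℓ₂₁ = (1)/(1) = 1, and U[2,2] = 3 - (1)(0) = 3.
L = 
  [  1,   0]
  [  1,   1]
U = 
  [  1,   0]
  [  0,   3]
Check row 2 of LU: [(1)(1), (1)(0) + 3] = [1, 3] = row 2 of A ✓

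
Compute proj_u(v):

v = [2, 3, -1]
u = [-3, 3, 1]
v·u = (2)(-3) + (3)(3) + (-1)(1) = 2
u·u = (-3)² + (3)² + (1)² = 19
proj_u(v) = (v·u / u·u) × u = (2/19) × u

proj_u(v) = [-6/19, 6/19, 2/19]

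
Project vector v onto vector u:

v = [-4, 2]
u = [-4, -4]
v·u = (-4)(-4) + (2)(-4) = 8
u·u = (-4)² + (-4)² = 32
proj_u(v) = (v·u / u·u) × u = (8/32) × u = (1/4) × u

proj_u(v) = [-1, -1]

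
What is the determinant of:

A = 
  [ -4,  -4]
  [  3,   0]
For a 2×2 matrix, det = ad - bc = (-4)(0) - (-4)(3) = 12

det(A) = 12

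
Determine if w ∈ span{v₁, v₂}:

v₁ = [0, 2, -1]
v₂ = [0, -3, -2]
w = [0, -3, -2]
Yes

Form the augmented matrix and row-reduce:
[v₁|v₂|w] = 
  [  0,   0,   0]
  [  2,  -3,  -3]
  [ -1,  -2,  -2]
Swap R1 ↔ R2
R3 → R3 + (1/2)·R1
Swap R2 ↔ R3
REF = 
  [   2,   -3,   -3]
  [   0, -7/2, -7/2]
  [   0,    0,    0]

No row of the form [0 0 | nonzero], so the system is consistent. Back-substitution gives c₁ = 0, c₂ = 1: w = (0)·v₁ + (1)·v₂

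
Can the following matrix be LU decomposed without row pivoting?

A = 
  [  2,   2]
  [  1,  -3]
Yes.
A[1,1] = 2 ≠ 0, so Gaussian elimination proceeds without a row swap: multiplier ℓ₂₁ = (1)/(2) = 1/2, and U[2,2] = -3 - (1/2)(2) = -4.
L = 
  [  1,   0]
  [1/2,   1]
U = 
  [  2,   2]
  [  0,  -4]
Check row 2 of LU: [(1/2)(2), (1/2)(2) + (-4)] = [1, -3] = row 2 of A ✓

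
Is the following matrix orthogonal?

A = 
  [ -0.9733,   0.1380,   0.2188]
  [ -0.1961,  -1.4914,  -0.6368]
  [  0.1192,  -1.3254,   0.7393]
No

AᵀA = 
  [  1,   0.0002,   0]
  [  0.0002,   4,   0]
  [  0,   0,   1]
≠ I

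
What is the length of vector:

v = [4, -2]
4.472

||v||₂ = √((4)² + (-2)²) = √20 = 4.472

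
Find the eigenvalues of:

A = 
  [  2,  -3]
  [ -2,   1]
λ = 4, -1

tr(A) = 3, det(A) = -4
Characteristic polynomial: λ² - tr(A)λ + det(A) = λ² - 3λ - 4
λ² - 3λ - 4 = (λ + 1)(λ - 4)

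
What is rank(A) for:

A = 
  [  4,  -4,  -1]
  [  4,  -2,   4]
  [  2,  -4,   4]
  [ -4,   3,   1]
Row reduce:
R2 → R2 - (1)·R1
R3 → R3 - (1/2)·R1
R4 → R4 + (1)·R1
R3 → R3 + (1)·R2
R4 → R4 + (1/2)·R2
R4 → R4 - (5/19)·R3
REF = 
  [   4,   -4,   -1]
  [   0,    2,    5]
  [   0,    0, 19/2]
  [   0,    0,    0]
Pivot columns: 1, 2, 3 → 3 pivots.

rank(A) = 3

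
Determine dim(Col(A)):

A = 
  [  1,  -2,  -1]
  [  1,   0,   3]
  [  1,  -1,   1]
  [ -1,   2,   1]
dim(Col(A)) = 2

Row reduce:
R2 → R2 - (1)·R1
R3 → R3 - (1)·R1
R4 → R4 + (1)·R1
R3 → R3 - (1/2)·R2
REF = 
  [  1,  -2,  -1]
  [  0,   2,   4]
  [  0,   0,   0]
  [  0,   0,   0]
Pivot columns: 1, 2 → 2 pivots.
dim(Col(A)) = number of pivot columns = 2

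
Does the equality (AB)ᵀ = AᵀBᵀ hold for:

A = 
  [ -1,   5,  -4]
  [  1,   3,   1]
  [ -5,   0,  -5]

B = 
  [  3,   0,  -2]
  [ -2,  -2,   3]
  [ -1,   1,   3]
No

(AB)ᵀ = 
  [ -9,  -4, -10]
  [-14,  -5,  -5]
  [  5,  10,  -5]

AᵀBᵀ = 
  [  7, -15, -13]
  [ 15, -16,  -2]
  [ -2,  -9, -10]

The two matrices differ, so (AB)ᵀ ≠ AᵀBᵀ in general. The correct identity is (AB)ᵀ = BᵀAᵀ.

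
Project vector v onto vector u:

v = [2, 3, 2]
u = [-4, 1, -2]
v·u = (2)(-4) + (3)(1) + (2)(-2) = -9
u·u = (-4)² + (1)² + (-2)² = 21
proj_u(v) = (v·u / u·u) × u = (-9/21) × u = (-3/7) × u

proj_u(v) = [12/7, -3/7, 6/7]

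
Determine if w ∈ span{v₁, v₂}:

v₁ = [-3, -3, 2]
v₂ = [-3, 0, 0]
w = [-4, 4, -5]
No

Form the augmented matrix and row-reduce:
[v₁|v₂|w] = 
  [ -3,  -3,  -4]
  [ -3,   0,   4]
  [  2,   0,  -5]
R2 → R2 - (1)·R1
R3 → R3 + (2/3)·R1
R3 → R3 + (2/3)·R2
REF = 
  [  -3,   -3,   -4]
  [   0,    3,    8]
  [   0,    0, -7/3]

Row 3 reads [0 0 | -7/3], i.e. 0 = -7/3, so the system is inconsistent and w ∉ span{v₁, v₂}.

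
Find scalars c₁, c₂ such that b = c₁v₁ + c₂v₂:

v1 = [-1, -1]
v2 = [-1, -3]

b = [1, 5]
c1 = 1, c2 = -2

b = 1·v1 + -2·v2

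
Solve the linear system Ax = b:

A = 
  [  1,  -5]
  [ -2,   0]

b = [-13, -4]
x = [2, 3]

Row reduce the augmented matrix [A|b]:
R2 → R2 + (2)·R1
REF = 
  [  1,  -5, -13]
  [  0, -10, -30]

Back-substitution:
x₂ = (-30) / (-10) = 3
x₁ = (-13 - (-5)(3)) / 1 = 2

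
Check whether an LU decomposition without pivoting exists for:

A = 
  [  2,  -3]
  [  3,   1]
Yes.
A[1,1] = 2 ≠ 0, so Gaussian elimination proceeds without a row swap: multiplier ℓ₂₁ = (3)/(2) = 3/2, and U[2,2] = 1 - (3/2)(-3) = 11/2.
L = 
  [  1,   0]
  [3/2,   1]
U = 
  [   2,   -3]
  [   0, 11/2]
Check row 2 of LU: [(3/2)(2), (3/2)(-3) + (11/2)] = [3, 1] = row 2 of A ✓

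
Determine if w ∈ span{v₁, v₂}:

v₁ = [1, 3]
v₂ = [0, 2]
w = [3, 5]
Yes

Form the augmented matrix and row-reduce:
[v₁|v₂|w] = 
  [  1,   0,   3]
  [  3,   2,   5]
R2 → R2 - (3)·R1
REF = 
  [  1,   0,   3]
  [  0,   2,  -4]

No row of the form [0 0 | nonzero], so the system is consistent. Back-substitution gives c₁ = 3, c₂ = -2: w = (3)·v₁ + (-2)·v₂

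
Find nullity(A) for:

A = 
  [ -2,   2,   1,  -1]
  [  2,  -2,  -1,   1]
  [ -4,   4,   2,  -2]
nullity(A) = 3

Row reduce:
R2 → R2 + (1)·R1
R3 → R3 - (2)·R1
REF = 
  [ -2,   2,   1,  -1]
  [  0,   0,   0,   0]
  [  0,   0,   0,   0]
Pivot columns: 1 → 1 pivot.
rank(A) = 1, so nullity(A) = 4 - 1 = 3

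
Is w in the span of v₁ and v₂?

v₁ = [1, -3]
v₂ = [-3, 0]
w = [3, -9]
Yes

Form the augmented matrix and row-reduce:
[v₁|v₂|w] = 
  [  1,  -3,   3]
  [ -3,   0,  -9]
R2 → R2 + (3)·R1
REF = 
  [  1,  -3,   3]
  [  0,  -9,   0]

No row of the form [0 0 | nonzero], so the system is consistent. Back-substitution gives c₁ = 3, c₂ = 0: w = (3)·v₁ + (0)·v₂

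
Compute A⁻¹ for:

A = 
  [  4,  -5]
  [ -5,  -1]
det(A) = (4)(-1) - (-5)(-5) = -29
For a 2×2 matrix, A⁻¹ = (1/det(A)) · [[d, -b], [-c, a]]
    = (-1/29) · [[-1, 5], [5, 4]]

A⁻¹ = 
  [ 1/29, -5/29]
  [-5/29, -4/29]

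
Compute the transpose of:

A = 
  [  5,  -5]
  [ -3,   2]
Aᵀ = 
  [  5,  -3]
  [ -5,   2]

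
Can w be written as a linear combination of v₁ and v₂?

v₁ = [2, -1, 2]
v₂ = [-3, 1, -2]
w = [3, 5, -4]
No

Form the augmented matrix and row-reduce:
[v₁|v₂|w] = 
  [  2,  -3,   3]
  [ -1,   1,   5]
  [  2,  -2,  -4]
R2 → R2 + (1/2)·R1
R3 → R3 - (1)·R1
R3 → R3 + (2)·R2
REF = 
  [   2,   -3,    3]
  [   0, -1/2, 13/2]
  [   0,    0,    6]

Row 3 reads [0 0 | 6], i.e. 0 = 6, so the system is inconsistent and w ∉ span{v₁, v₂}.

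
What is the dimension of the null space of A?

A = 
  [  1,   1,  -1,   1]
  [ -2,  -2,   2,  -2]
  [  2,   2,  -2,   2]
nullity(A) = 3

Row reduce:
R2 → R2 + (2)·R1
R3 → R3 - (2)·R1
REF = 
  [  1,   1,  -1,   1]
  [  0,   0,   0,   0]
  [  0,   0,   0,   0]
Pivot columns: 1 → 1 pivot.
rank(A) = 1, so nullity(A) = 4 - 1 = 3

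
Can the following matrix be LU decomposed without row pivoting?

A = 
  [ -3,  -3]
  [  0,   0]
Yes.
A[1,1] = -3 ≠ 0, so Gaussian elimination proceeds without a row swap: multiplier ℓ₂₁ = (0)/(-3) = 0, and U[2,2] = 0 - (0)(-3) = 0.
L = 
  [  1,   0]
  [  0,   1]
U = 
  [ -3,  -3]
  [  0,   0]
Check row 2 of LU: [(0)(-3), (0)(-3) + 0] = [0, 0] = row 2 of A ✓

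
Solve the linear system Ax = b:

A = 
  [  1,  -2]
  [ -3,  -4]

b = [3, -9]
Row reduce the augmented matrix [A|b]:
R2 → R2 + (3)·R1
REF = 
  [  1,  -2,   3]
  [  0, -10,   0]

Back-substitution:
x₂ = 0 / (-10) = 0
x₁ = (3 - (-2)(0)) / 1 = 3

x = [3, 0]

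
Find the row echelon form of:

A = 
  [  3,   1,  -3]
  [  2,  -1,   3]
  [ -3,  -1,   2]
Row operations:
R2 → R2 - (2/3)·R1
R3 → R3 + (1)·R1

Resulting echelon form:
REF = 
  [   3,    1,   -3]
  [   0, -5/3,    5]
  [   0,    0,   -1]

Rank = 3 (number of non-zero pivot rows).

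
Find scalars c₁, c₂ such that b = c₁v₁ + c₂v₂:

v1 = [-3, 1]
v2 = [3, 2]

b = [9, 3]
c1 = -1, c2 = 2

b = -1·v1 + 2·v2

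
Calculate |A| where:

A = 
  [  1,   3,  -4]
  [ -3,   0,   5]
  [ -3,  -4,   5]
-28

Cofactor expansion along row 1:
det(A) = (1)·((0)(5) - (5)(-4)) - (3)·((-3)(5) - (5)(-3)) + (-4)·((-3)(-4) - (0)(-3))
  = (1)(20) - (3)(0) + (-4)(12)
  = -28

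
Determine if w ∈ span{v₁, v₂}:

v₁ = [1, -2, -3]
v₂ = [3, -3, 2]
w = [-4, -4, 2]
No

Form the augmented matrix and row-reduce:
[v₁|v₂|w] = 
  [  1,   3,  -4]
  [ -2,  -3,  -4]
  [ -3,   2,   2]
R2 → R2 + (2)·R1
R3 → R3 + (3)·R1
R3 → R3 - (11/3)·R2
REF = 
  [  1,   3,  -4]
  [  0,   3, -12]
  [  0,   0,  34]

Row 3 reads [0 0 | 34], i.e. 0 = 34, so the system is inconsistent and w ∉ span{v₁, v₂}.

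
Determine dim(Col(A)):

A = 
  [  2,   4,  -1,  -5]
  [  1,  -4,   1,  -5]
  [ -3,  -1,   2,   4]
Row reduce:
R2 → R2 - (1/2)·R1
R3 → R3 + (3/2)·R1
R3 → R3 + (5/6)·R2
REF = 
  [     2,      4,     -1,     -5]
  [     0,     -6,    3/2,   -5/2]
  [     0,      0,    7/4, -67/12]
Pivot columns: 1, 2, 3 → 3 pivots.
dim(Col(A)) = number of pivot columns = 3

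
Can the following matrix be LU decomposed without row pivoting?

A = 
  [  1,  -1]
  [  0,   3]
Yes.
A[1,1] = 1 ≠ 0, so Gaussian elimination proceeds without a row swap: multiplier ℓ₂₁ = (0)/(1) = 0, and U[2,2] = 3 - (0)(-1) = 3.
L = 
  [  1,   0]
  [  0,   1]
U = 
  [  1,  -1]
  [  0,   3]
Check row 2 of LU: [(0)(1), (0)(-1) + 3] = [0, 3] = row 2 of A ✓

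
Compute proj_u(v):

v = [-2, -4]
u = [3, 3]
proj_u(v) = [-3, -3]

v·u = (-2)(3) + (-4)(3) = -18
u·u = (3)² + (3)² = 18
proj_u(v) = (v·u / u·u) × u = (-18/18) × u = (-1) × u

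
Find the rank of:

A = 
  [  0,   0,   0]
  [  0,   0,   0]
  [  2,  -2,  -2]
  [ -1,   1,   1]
rank(A) = 1

Row reduce:
Swap R1 ↔ R3
R4 → R4 + (1/2)·R1
REF = 
  [  2,  -2,  -2]
  [  0,   0,   0]
  [  0,   0,   0]
  [  0,   0,   0]
Pivot columns: 1 → 1 pivot.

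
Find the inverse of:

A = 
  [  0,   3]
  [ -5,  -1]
det(A) = (0)(-1) - (3)(-5) = 15
For a 2×2 matrix, A⁻¹ = (1/det(A)) · [[d, -b], [-c, a]]
    = (1/15) · [[-1, -3], [5, 0]]

A⁻¹ = 
  [-1/15,  -1/5]
  [  1/3,     0]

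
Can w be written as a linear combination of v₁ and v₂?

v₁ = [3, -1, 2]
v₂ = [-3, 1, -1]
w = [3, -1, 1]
Yes

Form the augmented matrix and row-reduce:
[v₁|v₂|w] = 
  [  3,  -3,   3]
  [ -1,   1,  -1]
  [  2,  -1,   1]
R2 → R2 + (1/3)·R1
R3 → R3 - (2/3)·R1
Swap R2 ↔ R3
REF = 
  [  3,  -3,   3]
  [  0,   1,  -1]
  [  0,   0,   0]

No row of the form [0 0 | nonzero], so the system is consistent. Back-substitution gives c₁ = 0, c₂ = -1: w = (0)·v₁ + (-1)·v₂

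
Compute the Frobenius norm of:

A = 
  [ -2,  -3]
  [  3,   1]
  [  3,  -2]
||A||_F = 6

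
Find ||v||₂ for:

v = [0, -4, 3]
5

||v||₂ = √((0)² + (-4)² + (3)²) = √25 = 5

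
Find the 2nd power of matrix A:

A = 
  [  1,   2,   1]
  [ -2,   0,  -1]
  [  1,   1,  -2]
A² = A·A:
A²[1,1] = (1)(1) + (2)(-2) + (1)(1) = -2
A²[1,2] = (1)(2) + (2)(0) + (1)(1) = 3
A²[1,3] = (1)(1) + (2)(-1) + (1)(-2) = -3
A²[2,1] = (-2)(1) + (0)(-2) + (-1)(1) = -3
A²[2,2] = (-2)(2) + (0)(0) + (-1)(1) = -5
A²[2,3] = (-2)(1) + (0)(-1) + (-1)(-2) = 0
A²[3,1] = (1)(1) + (1)(-2) + (-2)(1) = -3
A²[3,2] = (1)(2) + (1)(0) + (-2)(1) = 0
A²[3,3] = (1)(1) + (1)(-1) + (-2)(-2) = 4
A² = 
  [ -2,   3,  -3]
  [ -3,  -5,   0]
  [ -3,   0,   4]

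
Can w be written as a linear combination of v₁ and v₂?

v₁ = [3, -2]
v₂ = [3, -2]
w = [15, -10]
Yes

Form the augmented matrix and row-reduce:
[v₁|v₂|w] = 
  [  3,   3,  15]
  [ -2,  -2, -10]
R2 → R2 + (2/3)·R1
REF = 
  [  3,   3,  15]
  [  0,   0,   0]

No row of the form [0 0 | nonzero], so the system is consistent. Back-substitution gives c₁ = 5, c₂ = 0: w = (5)·v₁ + (0)·v₂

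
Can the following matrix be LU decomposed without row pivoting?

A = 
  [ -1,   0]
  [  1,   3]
Yes.
A[1,1] = -1 ≠ 0, so Gaussian elimination proceeds without a row swap: multiplier ℓ₂₁ = (1)/(-1) = -1, and U[2,2] = 3 - (-1)(0) = 3.
L = 
  [  1,   0]
  [ -1,   1]
U = 
  [ -1,   0]
  [  0,   3]
Check row 2 of LU: [(-1)(-1), (-1)(0) + 3] = [1, 3] = row 2 of A ✓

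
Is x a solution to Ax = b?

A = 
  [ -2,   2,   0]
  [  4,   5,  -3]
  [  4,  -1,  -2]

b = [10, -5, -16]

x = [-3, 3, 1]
No

Ax = [12, 0, -17] ≠ b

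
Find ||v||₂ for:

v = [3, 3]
4.243

||v||₂ = √((3)² + (3)²) = √18 = 4.243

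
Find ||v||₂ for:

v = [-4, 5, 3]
7.071

||v||₂ = √((-4)² + (5)² + (3)²) = √50 = 7.071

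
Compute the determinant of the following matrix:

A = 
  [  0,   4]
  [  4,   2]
For a 2×2 matrix, det = ad - bc = (0)(2) - (4)(4) = -16

det(A) = -16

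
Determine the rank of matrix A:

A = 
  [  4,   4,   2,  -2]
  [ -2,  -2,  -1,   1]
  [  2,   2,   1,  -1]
rank(A) = 1

Row reduce:
R2 → R2 + (1/2)·R1
R3 → R3 - (1/2)·R1
REF = 
  [  4,   4,   2,  -2]
  [  0,   0,   0,   0]
  [  0,   0,   0,   0]
Pivot columns: 1 → 1 pivot.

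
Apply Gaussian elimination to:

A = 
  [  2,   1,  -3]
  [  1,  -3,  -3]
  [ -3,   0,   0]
Row operations:
R2 → R2 - (1/2)·R1
R3 → R3 + (3/2)·R1
R3 → R3 + (3/7)·R2

Resulting echelon form:
REF = 
  [    2,     1,    -3]
  [    0,  -7/2,  -3/2]
  [    0,     0, -36/7]

Rank = 3 (number of non-zero pivot rows).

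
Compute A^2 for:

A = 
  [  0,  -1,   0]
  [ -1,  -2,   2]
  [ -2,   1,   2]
A² = A·A:
A²[1,1] = (0)(0) + (-1)(-1) + (0)(-2) = 1
A²[1,2] = (0)(-1) + (-1)(-2) + (0)(1) = 2
A²[1,3] = (0)(0) + (-1)(2) + (0)(2) = -2
A²[2,1] = (-1)(0) + (-2)(-1) + (2)(-2) = -2
A²[2,2] = (-1)(-1) + (-2)(-2) + (2)(1) = 7
A²[2,3] = (-1)(0) + (-2)(2) + (2)(2) = 0
A²[3,1] = (-2)(0) + (1)(-1) + (2)(-2) = -5
A²[3,2] = (-2)(-1) + (1)(-2) + (2)(1) = 2
A²[3,3] = (-2)(0) + (1)(2) + (2)(2) = 6
A² = 
  [  1,   2,  -2]
  [ -2,   7,   0]
  [ -5,   2,   6]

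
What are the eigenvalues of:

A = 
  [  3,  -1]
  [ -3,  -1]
λ = 1 + √7, 1 - √7  (≈ 3.646, -1.646)

tr(A) = 2, det(A) = -6
Characteristic polynomial: λ² - tr(A)λ + det(A) = λ² - 2λ - 6
λ² - 2λ - 6 = 0  ⇒  λ = (2 ± √((-2)² - 4·(-6)))/2 = (2 ± √(28))/2
  = 1 + √7,  1 - √7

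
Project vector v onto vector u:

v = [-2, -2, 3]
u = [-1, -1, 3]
proj_u(v) = [-13/11, -13/11, 39/11]

v·u = (-2)(-1) + (-2)(-1) + (3)(3) = 13
u·u = (-1)² + (-1)² + (3)² = 11
proj_u(v) = (v·u / u·u) × u = (13/11) × u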